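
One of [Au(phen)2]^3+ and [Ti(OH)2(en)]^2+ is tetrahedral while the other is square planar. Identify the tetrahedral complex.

For [Au(phen)2]^3+: 1,10-phenanthroline is neutral; balancing the +3 overall charge requires Au(III). Au sits in group 11, so the d-electron count is 11 − 3 = 8. A 5d d⁸ ion has a large crystal-field splitting; square planar leaves the high-energy d_{x²−y²} orbital empty and maximises CFSE. → square planar.
For [Ti(OH)2(en)]^2+: Summing ligand charges against the +2 overall charge gives an oxidation state of +4 for titanium. Ti sits in group 4, so the d-electron count is 4 − 4 = 0. A d⁰ ion has no crystal-field stabilisation preference between square planar and tetrahedral, so four ligands adopt the sterically favoured tetrahedral geometry. → tetrahedral.

[Ti(OH)2(en)]^2+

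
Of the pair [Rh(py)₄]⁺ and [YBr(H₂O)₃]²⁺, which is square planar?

[Rh(py)₄]⁺

For [Rh(py)₄]⁺: Pyridine is neutral; balancing the +1 overall charge requires Rh(I). Rhodium is a group-9 element; Rh(I) is therefore d⁸. A 4d d⁸ ion has a large crystal-field splitting; square planar leaves the high-energy d_{x²−y²} orbital empty and maximises CFSE. → square planar.
For [YBr(H₂O)₃]²⁺: Each bromide is −1; water is neutral; balancing the +2 overall charge requires Y(III). Group 3 minus oxidation state 3 gives a d⁰ configuration. A d⁰ ion has no crystal-field stabilisation preference between square planar and tetrahedral, so four ligands adopt the sterically favoured tetrahedral geometry. → tetrahedral.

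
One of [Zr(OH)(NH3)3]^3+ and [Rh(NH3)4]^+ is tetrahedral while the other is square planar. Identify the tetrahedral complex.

[Zr(OH)(NH3)3]^3+

For [Zr(OH)(NH3)3]^3+: Ligand charges: each hydroxide is −1; ammonia is neutral. With an overall charge of +3 the zirconium centre must be in the +4 oxidation state. Zr sits in group 4, so the d-electron count is 4 − 4 = 0. A d⁰ ion has no crystal-field stabilisation preference between square planar and tetrahedral, so four ligands adopt the sterically favoured tetrahedral geometry. → tetrahedral.
For [Rh(NH3)4]^+: Ammonia is neutral; balancing the +1 overall charge requires Rh(I). Group 9 minus oxidation state 1 gives a d⁸ configuration. A 4d d⁸ ion has a large crystal-field splitting; square planar leaves the high-energy d_{x²−y²} orbital empty and maximises CFSE. → square planar.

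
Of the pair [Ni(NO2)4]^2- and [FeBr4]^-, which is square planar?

[Ni(NO2)4]^2-

For [Ni(NO2)4]^2-: Summing ligand charges against the −2 overall charge gives an oxidation state of +2 for nickel. Ni sits in group 10, so the d-electron count is 10 − 2 = 8. Nitro (N-bound nitrite) is a strong-field ligand (high in the spectrochemical series). A 3d d⁸ ion with strong-field ligands gains enough CFSE to favour square planar over tetrahedral. → square planar.
For [FeBr4]^-: Each bromide is −1; balancing the −1 overall charge requires Fe(III). Group 8 minus oxidation state 3 gives a d⁵ configuration. A high-spin d⁵ ion has zero CFSE in either geometry, so four ligands adopt the sterically favoured tetrahedral geometry. → tetrahedral.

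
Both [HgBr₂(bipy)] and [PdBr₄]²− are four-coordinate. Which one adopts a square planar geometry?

For [HgBr₂(bipy)]: Each bromide is −1; 2,2′-bipyridine is neutral; balancing the 0 overall charge requires Hg(II). Group 12 minus oxidation state 2 gives a d¹⁰ configuration. A d¹⁰ ion has no crystal-field stabilisation preference between square planar and tetrahedral, so four ligands adopt the sterically favoured tetrahedral geometry. → tetrahedral.
For [PdBr₄]²−: Summing ligand charges against the −2 overall charge gives an oxidation state of +2 for palladium. Group 10 minus oxidation state 2 gives a d⁸ configuration. A 4d d⁸ ion has a large crystal-field splitting; square planar leaves the high-energy d_{x²−y²} orbital empty and maximises CFSE. → square planar.

[PdBr₄]²−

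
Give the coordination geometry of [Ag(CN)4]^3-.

Ligand charges: each cyanide is −1. With an overall charge of −3 the silver centre must be in the +1 oxidation state.
Ag sits in group 11, so the d-electron count is 11 − 1 = 10.
Coordination number: 4.
A d¹⁰ ion has no crystal-field stabilisation preference between square planar and tetrahedral, so four ligands adopt the sterically favoured tetrahedral geometry.

tetrahedral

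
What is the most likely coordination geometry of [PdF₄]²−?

square planar

Summing ligand charges against the −2 overall charge gives an oxidation state of +2 for palladium.
Pd sits in group 10, so the d-electron count is 10 − 2 = 8.
Coordination number: 4.
A 4d d⁸ ion has a large crystal-field splitting; square planar leaves the high-energy d_{x²−y²} orbital empty and maximises CFSE.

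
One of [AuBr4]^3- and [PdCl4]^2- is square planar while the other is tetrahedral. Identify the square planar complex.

For [AuBr4]^3-: Summing ligand charges against the −3 overall charge gives an oxidation state of +1 for gold. Group 11 minus oxidation state 1 gives a d¹⁰ configuration. A d¹⁰ ion has no crystal-field stabilisation preference between square planar and tetrahedral, so four ligands adopt the sterically favoured tetrahedral geometry. → tetrahedral.
For [PdCl4]^2-: Summing ligand charges against the −2 overall charge gives an oxidation state of +2 for palladium. Group 10 minus oxidation state 2 gives a d⁸ configuration. A 4d d⁸ ion has a large crystal-field splitting; square planar leaves the high-energy d_{x²−y²} orbital empty and maximises CFSE. → square planar.

[PdCl4]^2-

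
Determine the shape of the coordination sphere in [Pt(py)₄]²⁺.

square planar

Summing ligand charges against the +2 overall charge gives an oxidation state of +2 for platinum.
Pt sits in group 10, so the d-electron count is 10 − 2 = 8.
Coordination number: 4.
A 5d d⁸ ion has a large crystal-field splitting; square planar leaves the high-energy d_{x²−y²} orbital empty and maximises CFSE.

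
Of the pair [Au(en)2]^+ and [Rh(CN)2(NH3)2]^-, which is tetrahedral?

[Au(en)2]^+

For [Au(en)2]^+: Summing ligand charges against the +1 overall charge gives an oxidation state of +1 for gold. Group 11 minus oxidation state 1 gives a d¹⁰ configuration. A d¹⁰ ion has no crystal-field stabilisation preference between square planar and tetrahedral, so four ligands adopt the sterically favoured tetrahedral geometry. → tetrahedral.
For [Rh(CN)2(NH3)2]^-: Each cyanide is −1; ammonia is neutral; balancing the −1 overall charge requires Rh(I). Rh sits in group 9, so the d-electron count is 9 − 1 = 8. A 4d d⁸ ion has a large crystal-field splitting; square planar leaves the high-energy d_{x²−y²} orbital empty and maximises CFSE. → square planar.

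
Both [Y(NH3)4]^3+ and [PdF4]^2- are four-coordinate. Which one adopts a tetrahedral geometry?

[Y(NH3)4]^3+

For [Y(NH3)4]^3+: Ammonia is neutral; balancing the +3 overall charge requires Y(III). Group 3 minus oxidation state 3 gives a d⁰ configuration. A d⁰ ion has no crystal-field stabilisation preference between square planar and tetrahedral, so four ligands adopt the sterically favoured tetrahedral geometry. → tetrahedral.
For [PdF4]^2-: Ligand charges: each fluoride is −1. With an overall charge of −2 the palladium centre must be in the +2 oxidation state. Palladium is a group-10 element; Pd(II) is therefore d⁸. A 4d d⁸ ion has a large crystal-field splitting; square planar leaves the high-energy d_{x²−y²} orbital empty and maximises CFSE. → square planar.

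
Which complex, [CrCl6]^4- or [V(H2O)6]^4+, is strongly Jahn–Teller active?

[CrCl6]^4-

[CrCl6]^4-: Summing ligand charges against the −4 overall charge gives an oxidation state of +2 for chromium. Group 6 minus oxidation state 2 gives a d⁴ configuration. Chloride is a weak-field ligand for a first-row metal, so the complex is high-spin. The t₂g³e_g¹ (high-spin) configuration has an unevenly filled e_g set; the Jahn–Teller theorem predicts a tetragonal distortion (typically axial elongation) to lift the degeneracy.
[V(H2O)6]^4+: Water is neutral; balancing the +4 overall charge requires V(IV). V sits in group 5, so the d-electron count is 5 − 4 = 1. The d¹ configuration leaves the e_g set evenly filled (or empty) — no strong Jahn–Teller driving force.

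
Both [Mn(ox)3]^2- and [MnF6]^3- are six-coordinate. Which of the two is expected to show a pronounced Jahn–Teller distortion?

[Mn(ox)3]^2-: Ligand charges: each oxalate is −2. With an overall charge of −2 the manganese centre must be in the +4 oxidation state. Mn sits in group 7, so the d-electron count is 7 − 4 = 3. The d³ configuration leaves the e_g set evenly filled (or empty) — no strong Jahn–Teller driving force.
[MnF6]^3-: Summing ligand charges against the −3 overall charge gives an oxidation state of +3 for manganese. Manganese is a group-7 element; Mn(III) is therefore d⁴. Fluoride is a weak-field ligand for a first-row metal, so the complex is high-spin. The t₂g³e_g¹ (high-spin) configuration has an unevenly filled e_g set; the Jahn–Teller theorem predicts a tetragonal distortion (typically axial elongation) to lift the degeneracy.

[MnF6]^3-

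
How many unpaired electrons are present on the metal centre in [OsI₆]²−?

2 unpaired electrons

Each iodide is −1; balancing the −2 overall charge requires Os(IV).
Os sits in group 8, so the d-electron count is 8 − 4 = 4.
The spin state decides the count: a 5d ion has a large Δₒ and is invariably low-spin.
An octahedral low-spin d⁴ ion is t₂g⁴e_g⁰, giving 2 unpaired electrons.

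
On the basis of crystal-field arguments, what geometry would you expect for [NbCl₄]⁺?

Summing ligand charges against the +1 overall charge gives an oxidation state of +5 for niobium.
Nb sits in group 5, so the d-electron count is 5 − 5 = 0.
Coordination number: 4.
A d⁰ ion has no crystal-field stabilisation preference between square planar and tetrahedral, so four ligands adopt the sterically favoured tetrahedral geometry.

tetrahedral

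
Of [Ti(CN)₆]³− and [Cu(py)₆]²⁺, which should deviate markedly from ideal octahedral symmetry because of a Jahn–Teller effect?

[Cu(py)₆]²⁺

[Ti(CN)₆]³−: Ligand charges: each cyanide is −1. With an overall charge of −3 the titanium centre must be in the +3 oxidation state. Ti sits in group 4, so the d-electron count is 4 − 3 = 1. The d¹ configuration leaves the e_g set evenly filled (or empty) — no strong Jahn–Teller driving force.
[Cu(py)₆]²⁺: Ligand charges: pyridine is neutral. With an overall charge of +2 the copper centre must be in the +2 oxidation state. Group 11 minus oxidation state 2 gives a d⁹ configuration. The t₂g⁶e_g³ configuration has an unevenly filled e_g set; the Jahn–Teller theorem predicts a tetragonal distortion (typically axial elongation) to lift the degeneracy.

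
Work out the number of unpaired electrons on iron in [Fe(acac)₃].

Summing ligand charges against the 0 overall charge gives an oxidation state of +3 for iron.
Fe sits in group 8, so the d-electron count is 8 − 3 = 5.
Counting donor atoms: 3×acetylacetonate (bidentate) → 6 donors. Coordination number = 6.
The spin state decides the count: Acetylacetonate is a weak-field ligand for a first-row metal, so the complex is high-spin.
An octahedral high-spin d⁵ ion is t₂g³e_g², giving 5 unpaired electrons.

5 unpaired electrons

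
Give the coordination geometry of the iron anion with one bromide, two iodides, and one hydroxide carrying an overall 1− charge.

tetrahedral

Ligand charges: each bromide is −1; each iodide is −1; each hydroxide is −1. With an overall charge of −1 the iron centre must be in the +3 oxidation state.
Iron is a group-8 element; Fe(III) is therefore d⁵.
Coordination number: 4.
Bromide, hydroxide, and iodide are weak-field ligands.
A high-spin d⁵ ion has zero CFSE in either geometry, so four ligands adopt the sterically favoured tetrahedral geometry.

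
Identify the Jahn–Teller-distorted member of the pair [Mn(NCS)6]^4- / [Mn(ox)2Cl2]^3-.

[Mn(ox)2Cl2]^3-

[Mn(NCS)6]^4-: Ligand charges: each isothiocyanate is −1. With an overall charge of −4 the manganese centre must be in the +2 oxidation state. Manganese is a group-7 element; Mn(II) is therefore d⁵. Isothiocyanate is a weak-field ligand for a first-row metal, so the complex is high-spin. The d⁵ configuration leaves the e_g set evenly filled (or empty) — no strong Jahn–Teller driving force.
[Mn(ox)2Cl2]^3-: Summing ligand charges against the −3 overall charge gives an oxidation state of +3 for manganese. Mn sits in group 7, so the d-electron count is 7 − 3 = 4. Chloride and oxalate are weak-field ligands for a first-row metal, so the complex is high-spin. The t₂g³e_g¹ (high-spin) configuration has an unevenly filled e_g set; the Jahn–Teller theorem predicts a tetragonal distortion (typically axial elongation) to lift the degeneracy.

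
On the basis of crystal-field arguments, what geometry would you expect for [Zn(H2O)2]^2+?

Summing ligand charges against the +2 overall charge gives an oxidation state of +2 for zinc.
Zn sits in group 12, so the d-electron count is 12 − 2 = 10.
Coordination number: 2.
A d¹⁰ ion with only two ligands adopts a linear arrangement (sp hybridisation; no CFSE preference).

linear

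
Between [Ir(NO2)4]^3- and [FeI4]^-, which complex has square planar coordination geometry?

[Ir(NO2)4]^3-

For [Ir(NO2)4]^3-: Ligand charges: each nitro (N-bound nitrite) is −1. With an overall charge of −3 the iridium centre must be in the +1 oxidation state. Group 9 minus oxidation state 1 gives a d⁸ configuration. A 5d d⁸ ion has a large crystal-field splitting; square planar leaves the high-energy d_{x²−y²} orbital empty and maximises CFSE. → square planar.
For [FeI4]^-: Summing ligand charges against the −1 overall charge gives an oxidation state of +3 for iron. Iron is a group-8 element; Fe(III) is therefore d⁵. A high-spin d⁵ ion has zero CFSE in either geometry, so four ligands adopt the sterically favoured tetrahedral geometry. → tetrahedral.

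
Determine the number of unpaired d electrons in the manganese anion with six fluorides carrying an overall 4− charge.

Each fluoride is −1; balancing the −4 overall charge requires Mn(II).
Manganese is a group-7 element; Mn(II) is therefore d⁵.
The spin state decides the count: Fluoride is a weak-field ligand for a first-row metal, so the complex is high-spin.
An octahedral high-spin d⁵ ion is t₂g³e_g², giving 5 unpaired electrons.

5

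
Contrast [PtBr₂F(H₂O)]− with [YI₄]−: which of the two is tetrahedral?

For [PtBr₂F(H₂O)]−: Summing ligand charges against the −1 overall charge gives an oxidation state of +2 for platinum. Platinum is a group-10 element; Pt(II) is therefore d⁸. A 5d d⁸ ion has a large crystal-field splitting; square planar leaves the high-energy d_{x²−y²} orbital empty and maximises CFSE. → square planar.
For [YI₄]−: Each iodide is −1; balancing the −1 overall charge requires Y(III). Y sits in group 3, so the d-electron count is 3 − 3 = 0. A d⁰ ion has no crystal-field stabilisation preference between square planar and tetrahedral, so four ligands adopt the sterically favoured tetrahedral geometry. → tetrahedral.

[YI₄]−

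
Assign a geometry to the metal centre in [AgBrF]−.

linear

Each bromide is −1; each fluoride is −1; balancing the −1 overall charge requires Ag(I).
Silver is a group-11 element; Ag(I) is therefore d¹⁰.
Coordination number: 2.
A d¹⁰ ion with only two ligands adopts a linear arrangement (sp hybridisation; no CFSE preference).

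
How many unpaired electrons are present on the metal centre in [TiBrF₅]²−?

Each bromide is −1; each fluoride is −1; balancing the −2 overall charge requires Ti(IV).
Group 4 minus oxidation state 4 gives a d⁰ configuration.
In an octahedral field the d⁰ configuration is t₂g⁰e_g⁰, giving 0 unpaired electrons.

0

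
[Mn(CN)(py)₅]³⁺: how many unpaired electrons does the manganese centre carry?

3

Ligand charges: each cyanide is −1; pyridine is neutral. With an overall charge of +3 the manganese centre must be in the +4 oxidation state.
Mn sits in group 7, so the d-electron count is 7 − 4 = 3.
In an octahedral field the d³ configuration is t₂g³e_g⁰ (only one arrangement possible), giving 3 unpaired electrons.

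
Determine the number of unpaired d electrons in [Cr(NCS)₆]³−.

Summing ligand charges against the −3 overall charge gives an oxidation state of +3 for chromium.
Cr sits in group 6, so the d-electron count is 6 − 3 = 3.
In an octahedral field the d³ configuration is t₂g³e_g⁰ (only one arrangement possible), giving 3 unpaired electrons.

3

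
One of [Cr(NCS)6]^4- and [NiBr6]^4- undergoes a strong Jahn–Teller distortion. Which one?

[Cr(NCS)6]^4-

[Cr(NCS)6]^4-: Each isothiocyanate is −1; balancing the −4 overall charge requires Cr(II). Cr sits in group 6, so the d-electron count is 6 − 2 = 4. Isothiocyanate is a weak-field ligand for a first-row metal, so the complex is high-spin. The t₂g³e_g¹ (high-spin) configuration has an unevenly filled e_g set; the Jahn–Teller theorem predicts a tetragonal distortion (typically axial elongation) to lift the degeneracy.
[NiBr6]^4-: Ligand charges: each bromide is −1. With an overall charge of −4 the nickel centre must be in the +2 oxidation state. Group 10 minus oxidation state 2 gives a d⁸ configuration. The d⁸ configuration leaves the e_g set evenly filled (or empty) — no strong Jahn–Teller driving force.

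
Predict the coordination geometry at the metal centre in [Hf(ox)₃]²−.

Summing ligand charges against the −2 overall charge gives an oxidation state of +4 for hafnium.
Hafnium is a group-4 element; Hf(IV) is therefore d⁰.
Counting donor atoms: 3×oxalate (bidentate) → 6 donors. Coordination number = 6.
Six donors around a single metal centre give an octahedral coordination sphere.

octahedral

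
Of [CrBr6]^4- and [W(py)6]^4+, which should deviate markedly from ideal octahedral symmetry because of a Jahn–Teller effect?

[CrBr6]^4-

[CrBr6]^4-: Ligand charges: each bromide is −1. With an overall charge of −4 the chromium centre must be in the +2 oxidation state. Cr sits in group 6, so the d-electron count is 6 − 2 = 4. Bromide is a weak-field ligand for a first-row metal, so the complex is high-spin. The t₂g³e_g¹ (high-spin) configuration has an unevenly filled e_g set; the Jahn–Teller theorem predicts a tetragonal distortion (typically axial elongation) to lift the degeneracy.
[W(py)6]^4+: Pyridine is neutral; balancing the +4 overall charge requires W(IV). Tungsten is a group-6 element; W(IV) is therefore d². The d² configuration leaves the e_g set evenly filled (or empty) — no strong Jahn–Teller driving force.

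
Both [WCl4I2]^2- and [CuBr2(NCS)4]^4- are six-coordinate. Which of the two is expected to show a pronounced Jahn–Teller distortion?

[WCl4I2]^2-: Each chloride is −1; each iodide is −1; balancing the −2 overall charge requires W(IV). Group 6 minus oxidation state 4 gives a d² configuration. The d² configuration leaves the e_g set evenly filled (or empty) — no strong Jahn–Teller driving force.
[CuBr2(NCS)4]^4-: Each bromide is −1; each isothiocyanate is −1; balancing the −4 overall charge requires Cu(II). Cu sits in group 11, so the d-electron count is 11 − 2 = 9. The t₂g⁶e_g³ configuration has an unevenly filled e_g set; the Jahn–Teller theorem predicts a tetragonal distortion (typically axial elongation) to lift the degeneracy.

[CuBr2(NCS)4]^4-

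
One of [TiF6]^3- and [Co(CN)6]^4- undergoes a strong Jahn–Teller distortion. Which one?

[TiF6]^3-: Each fluoride is −1; balancing the −3 overall charge requires Ti(III). Ti sits in group 4, so the d-electron count is 4 − 3 = 1. The d¹ configuration leaves the e_g set evenly filled (or empty) — no strong Jahn–Teller driving force.
[Co(CN)6]^4-: Each cyanide is −1; balancing the −4 overall charge requires Co(II). Co sits in group 9, so the d-electron count is 9 − 2 = 7. Cyanide is a strong-field ligand (high in the spectrochemical series) for a first-row metal, so the complex is low-spin. The t₂g⁶e_g¹ (low-spin) configuration has an unevenly filled e_g set; the Jahn–Teller theorem predicts a tetragonal distortion (typically axial elongation) to lift the degeneracy.

[Co(CN)6]^4-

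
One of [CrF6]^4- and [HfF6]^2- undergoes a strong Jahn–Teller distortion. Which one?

[CrF6]^4-

[CrF6]^4-: Summing ligand charges against the −4 overall charge gives an oxidation state of +2 for chromium. Chromium is a group-6 element; Cr(II) is therefore d⁴. Fluoride is a weak-field ligand for a first-row metal, so the complex is high-spin. The t₂g³e_g¹ (high-spin) configuration has an unevenly filled e_g set; the Jahn–Teller theorem predicts a tetragonal distortion (typically axial elongation) to lift the degeneracy.
[HfF6]^2-: Ligand charges: each fluoride is −1. With an overall charge of −2 the hafnium centre must be in the +4 oxidation state. Group 4 minus oxidation state 4 gives a d⁰ configuration. The d⁰ configuration leaves the e_g set evenly filled (or empty) — no strong Jahn–Teller driving force.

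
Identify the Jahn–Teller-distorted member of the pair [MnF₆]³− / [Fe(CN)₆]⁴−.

[MnF₆]³−

[MnF₆]³−: Ligand charges: each fluoride is −1. With an overall charge of −3 the manganese centre must be in the +3 oxidation state. Group 7 minus oxidation state 3 gives a d⁴ configuration. Fluoride is a weak-field ligand for a first-row metal, so the complex is high-spin. The t₂g³e_g¹ (high-spin) configuration has an unevenly filled e_g set; the Jahn–Teller theorem predicts a tetragonal distortion (typically axial elongation) to lift the degeneracy.
[Fe(CN)₆]⁴−: Each cyanide is −1; balancing the −4 overall charge requires Fe(II). Fe sits in group 8, so the d-electron count is 8 − 2 = 6. Cyanide is a strong-field ligand (high in the spectrochemical series) for a first-row metal, so the complex is low-spin. The d⁶ configuration leaves the e_g set evenly filled (or empty) — no strong Jahn–Teller driving force.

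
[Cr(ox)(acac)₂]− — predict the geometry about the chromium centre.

Ligand charges: each oxalate is −2; each acetylacetonate is −1. With an overall charge of −1 the chromium centre must be in the +3 oxidation state.
Cr sits in group 6, so the d-electron count is 6 − 3 = 3.
Counting donor atoms: 1×oxalate (bidentate) → 2 donors; 2×acetylacetonate (bidentate) → 4 donors. Coordination number = 6.
Six donors around a single metal centre give an octahedral coordination sphere.

octahedral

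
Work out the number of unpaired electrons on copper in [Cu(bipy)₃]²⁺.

Summing ligand charges against the +2 overall charge gives an oxidation state of +2 for copper.
Cu sits in group 11, so the d-electron count is 11 − 2 = 9.
Counting donor atoms: 3×2,2′-bipyridine (bidentate) → 6 donors. Coordination number = 6.
In an octahedral field the d⁹ configuration is t₂g⁶e_g³ (only one arrangement possible), giving 1 unpaired electron.

1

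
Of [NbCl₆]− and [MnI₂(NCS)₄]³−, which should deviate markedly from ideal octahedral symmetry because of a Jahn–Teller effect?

[NbCl₆]−: Summing ligand charges against the −1 overall charge gives an oxidation state of +5 for niobium. Group 5 minus oxidation state 5 gives a d⁰ configuration. The d⁰ configuration leaves the e_g set evenly filled (or empty) — no strong Jahn–Teller driving force.
[MnI₂(NCS)₄]³−: Summing ligand charges against the −3 overall charge gives an oxidation state of +3 for manganese. Mn sits in group 7, so the d-electron count is 7 − 3 = 4. Iodide and isothiocyanate are weak-field ligands for a first-row metal, so the complex is high-spin. The t₂g³e_g¹ (high-spin) configuration has an unevenly filled e_g set; the Jahn–Teller theorem predicts a tetragonal distortion (typically axial elongation) to lift the degeneracy.

[MnI₂(NCS)₄]³−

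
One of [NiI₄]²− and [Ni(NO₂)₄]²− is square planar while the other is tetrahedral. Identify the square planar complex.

[Ni(NO₂)₄]²−

For [NiI₄]²−: Each iodide is −1; balancing the −2 overall charge requires Ni(II). Group 10 minus oxidation state 2 gives a d⁸ configuration. Iodide is a weak-field ligand. With weak-field ligands the CFSE gain from square planar is small, so a 3d d⁸ ion takes the sterically preferred tetrahedral geometry. → tetrahedral.
For [Ni(NO₂)₄]²−: Ligand charges: each nitro (N-bound nitrite) is −1. With an overall charge of −2 the nickel centre must be in the +2 oxidation state. Group 10 minus oxidation state 2 gives a d⁸ configuration. Nitro (N-bound nitrite) is a strong-field ligand (high in the spectrochemical series). A 3d d⁸ ion with strong-field ligands gains enough CFSE to favour square planar over tetrahedral. → square planar.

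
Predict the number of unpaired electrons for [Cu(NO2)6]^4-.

Summing ligand charges against the −4 overall charge gives an oxidation state of +2 for copper.
Group 11 minus oxidation state 2 gives a d⁹ configuration.
In an octahedral field the d⁹ configuration is t₂g⁶e_g³ (only one arrangement possible), giving 1 unpaired electron.

1 unpaired electron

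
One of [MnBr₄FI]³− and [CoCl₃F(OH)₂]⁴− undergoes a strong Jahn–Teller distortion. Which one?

[MnBr₄FI]³−

[MnBr₄FI]³−: Summing ligand charges against the −3 overall charge gives an oxidation state of +3 for manganese. Manganese is a group-7 element; Mn(III) is therefore d⁴. Bromide, fluoride, and iodide are weak-field ligands for a first-row metal, so the complex is high-spin. The t₂g³e_g¹ (high-spin) configuration has an unevenly filled e_g set; the Jahn–Teller theorem predicts a tetragonal distortion (typically axial elongation) to lift the degeneracy.
[CoCl₃F(OH)₂]⁴−: Each chloride is −1; each fluoride is −1; each hydroxide is −1; balancing the −4 overall charge requires Co(II). Cobalt is a group-9 element; Co(II) is therefore d⁷. Chloride, fluoride, and hydroxide are weak-field ligands for a first-row metal, so the complex is high-spin. The d⁷ configuration leaves the e_g set evenly filled (or empty) — no strong Jahn–Teller driving force.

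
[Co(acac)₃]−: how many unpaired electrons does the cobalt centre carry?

Ligand charges: each acetylacetonate is −1. With an overall charge of −1 the cobalt centre must be in the +2 oxidation state.
Group 9 minus oxidation state 2 gives a d⁷ configuration.
Counting donor atoms: 3×acetylacetonate (bidentate) → 6 donors. Coordination number = 6.
The spin state decides the count: Acetylacetonate is a weak-field ligand for a first-row metal, so the complex is high-spin.
An octahedral high-spin d⁷ ion is t₂g⁵e_g², giving 3 unpaired electrons.

3 unpaired electrons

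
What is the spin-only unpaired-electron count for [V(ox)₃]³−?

Ligand charges: each oxalate is −2. With an overall charge of −3 the vanadium centre must be in the +3 oxidation state.
Group 5 minus oxidation state 3 gives a d² configuration.
Counting donor atoms: 3×oxalate (bidentate) → 6 donors. Coordination number = 6.
In an octahedral field the d² configuration is t₂g²e_g⁰ (only one arrangement possible), giving 2 unpaired electrons.

2 unpaired electrons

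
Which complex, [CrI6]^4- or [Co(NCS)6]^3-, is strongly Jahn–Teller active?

[CrI6]^4-: Summing ligand charges against the −4 overall charge gives an oxidation state of +2 for chromium. Cr sits in group 6, so the d-electron count is 6 − 2 = 4. Iodide is a weak-field ligand for a first-row metal, so the complex is high-spin. The t₂g³e_g¹ (high-spin) configuration has an unevenly filled e_g set; the Jahn–Teller theorem predicts a tetragonal distortion (typically axial elongation) to lift the degeneracy.
[Co(NCS)6]^3-: Each isothiocyanate is −1; balancing the −3 overall charge requires Co(III). Group 9 minus oxidation state 3 gives a d⁶ configuration. Co(III) has an exceptionally large octahedral splitting and is low-spin with essentially every ligand except fluoride. The d⁶ configuration leaves the e_g set evenly filled (or empty) — no strong Jahn–Teller driving force.

[CrI6]^4-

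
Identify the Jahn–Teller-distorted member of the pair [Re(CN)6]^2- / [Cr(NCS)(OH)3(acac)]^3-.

[Cr(NCS)(OH)3(acac)]^3-

[Re(CN)6]^2-: Summing ligand charges against the −2 overall charge gives an oxidation state of +4 for rhenium. Rhenium is a group-7 element; Re(IV) is therefore d³. The d³ configuration leaves the e_g set evenly filled (or empty) — no strong Jahn–Teller driving force.
[Cr(NCS)(OH)3(acac)]^3-: Ligand charges: each isothiocyanate is −1; each hydroxide is −1; each acetylacetonate is −1. With an overall charge of −3 the chromium centre must be in the +2 oxidation state. Chromium is a group-6 element; Cr(II) is therefore d⁴. Acetylacetonate, hydroxide, and isothiocyanate are weak-field ligands for a first-row metal, so the complex is high-spin. The t₂g³e_g¹ (high-spin) configuration has an unevenly filled e_g set; the Jahn–Teller theorem predicts a tetragonal distortion (typically axial elongation) to lift the degeneracy.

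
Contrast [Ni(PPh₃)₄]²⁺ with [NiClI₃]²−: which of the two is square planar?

[Ni(PPh₃)₄]²⁺

For [Ni(PPh₃)₄]²⁺: Ligand charges: triphenylphosphine is neutral. With an overall charge of +2 the nickel centre must be in the +2 oxidation state. Nickel is a group-10 element; Ni(II) is therefore d⁸. Triphenylphosphine is a strong-field ligand (high in the spectrochemical series). A 3d d⁸ ion with strong-field ligands gains enough CFSE to favour square planar over tetrahedral. → square planar.
For [NiClI₃]²−: Summing ligand charges against the −2 overall charge gives an oxidation state of +2 for nickel. Nickel is a group-10 element; Ni(II) is therefore d⁸. Chloride and iodide are weak-field ligands. With weak-field ligands the CFSE gain from square planar is small, so a 3d d⁸ ion takes the sterically preferred tetrahedral geometry. → tetrahedral.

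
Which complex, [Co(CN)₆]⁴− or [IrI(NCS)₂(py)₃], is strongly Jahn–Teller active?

[Co(CN)₆]⁴−

[Co(CN)₆]⁴−: Ligand charges: each cyanide is −1. With an overall charge of −4 the cobalt centre must be in the +2 oxidation state. Group 9 minus oxidation state 2 gives a d⁷ configuration. Cyanide is a strong-field ligand (high in the spectrochemical series) for a first-row metal, so the complex is low-spin. The t₂g⁶e_g¹ (low-spin) configuration has an unevenly filled e_g set; the Jahn–Teller theorem predicts a tetragonal distortion (typically axial elongation) to lift the degeneracy.
[IrI(NCS)₂(py)₃]: Each iodide is −1; each isothiocyanate is −1; pyridine is neutral; balancing the 0 overall charge requires Ir(III). Ir sits in group 9, so the d-electron count is 9 − 3 = 6. A 5d ion has a large Δₒ and is invariably low-spin. The d⁶ configuration leaves the e_g set evenly filled (or empty) — no strong Jahn–Teller driving force.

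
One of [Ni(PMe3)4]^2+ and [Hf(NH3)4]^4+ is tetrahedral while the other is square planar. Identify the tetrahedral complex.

[Hf(NH3)4]^4+

For [Ni(PMe3)4]^2+: Summing ligand charges against the +2 overall charge gives an oxidation state of +2 for nickel. Nickel is a group-10 element; Ni(II) is therefore d⁸. Trimethylphosphine is a strong-field ligand (high in the spectrochemical series). A 3d d⁸ ion with strong-field ligands gains enough CFSE to favour square planar over tetrahedral. → square planar.
For [Hf(NH3)4]^4+: Ligand charges: ammonia is neutral. With an overall charge of +4 the hafnium centre must be in the +4 oxidation state. Group 4 minus oxidation state 4 gives a d⁰ configuration. A d⁰ ion has no crystal-field stabilisation preference between square planar and tetrahedral, so four ligands adopt the sterically favoured tetrahedral geometry. → tetrahedral.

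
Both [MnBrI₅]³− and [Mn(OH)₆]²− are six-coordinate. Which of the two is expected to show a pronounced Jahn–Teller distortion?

[MnBrI₅]³−: Summing ligand charges against the −3 overall charge gives an oxidation state of +3 for manganese. Group 7 minus oxidation state 3 gives a d⁴ configuration. Bromide and iodide are weak-field ligands for a first-row metal, so the complex is high-spin. The t₂g³e_g¹ (high-spin) configuration has an unevenly filled e_g set; the Jahn–Teller theorem predicts a tetragonal distortion (typically axial elongation) to lift the degeneracy.
[Mn(OH)₆]²−: Each hydroxide is −1; balancing the −2 overall charge requires Mn(IV). Mn sits in group 7, so the d-electron count is 7 − 4 = 3. The d³ configuration leaves the e_g set evenly filled (or empty) — no strong Jahn–Teller driving force.

[MnBrI₅]³−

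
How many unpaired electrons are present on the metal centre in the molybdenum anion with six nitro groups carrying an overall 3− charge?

3

Each nitro (N-bound nitrite) is −1; balancing the −3 overall charge requires Mo(III).
Mo sits in group 6, so the d-electron count is 6 − 3 = 3.
In an octahedral field the d³ configuration is t₂g³e_g⁰ (only one arrangement possible), giving 3 unpaired electrons.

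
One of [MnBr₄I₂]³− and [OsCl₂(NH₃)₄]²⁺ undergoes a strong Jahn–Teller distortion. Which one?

[MnBr₄I₂]³−: Summing ligand charges against the −3 overall charge gives an oxidation state of +3 for manganese. Mn sits in group 7, so the d-electron count is 7 − 3 = 4. Bromide and iodide are weak-field ligands for a first-row metal, so the complex is high-spin. The t₂g³e_g¹ (high-spin) configuration has an unevenly filled e_g set; the Jahn–Teller theorem predicts a tetragonal distortion (typically axial elongation) to lift the degeneracy.
[OsCl₂(NH₃)₄]²⁺: Ligand charges: each chloride is −1; ammonia is neutral. With an overall charge of +2 the osmium centre must be in the +4 oxidation state. Osmium is a group-8 element; Os(IV) is therefore d⁴. A 5d ion has a large Δₒ and is invariably low-spin. The d⁴ configuration leaves the e_g set evenly filled (or empty) — no strong Jahn–Teller driving force.

[MnBr₄I₂]³−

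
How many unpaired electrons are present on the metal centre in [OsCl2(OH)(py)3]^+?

Each chloride is −1; each hydroxide is −1; pyridine is neutral; balancing the +1 overall charge requires Os(IV).
Group 8 minus oxidation state 4 gives a d⁴ configuration.
The spin state decides the count: a 5d ion has a large Δₒ and is invariably low-spin.
An octahedral low-spin d⁴ ion is t₂g⁴e_g⁰, giving 2 unpaired electrons.

2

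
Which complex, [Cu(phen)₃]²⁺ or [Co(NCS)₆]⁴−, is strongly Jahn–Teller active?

[Cu(phen)₃]²⁺

[Cu(phen)₃]²⁺: Ligand charges: 1,10-phenanthroline is neutral. With an overall charge of +2 the copper centre must be in the +2 oxidation state. Group 11 minus oxidation state 2 gives a d⁹ configuration. The t₂g⁶e_g³ configuration has an unevenly filled e_g set; the Jahn–Teller theorem predicts a tetragonal distortion (typically axial elongation) to lift the degeneracy.
[Co(NCS)₆]⁴−: Summing ligand charges against the −4 overall charge gives an oxidation state of +2 for cobalt. Cobalt is a group-9 element; Co(II) is therefore d⁷. Isothiocyanate is a weak-field ligand for a first-row metal, so the complex is high-spin. The d⁷ configuration leaves the e_g set evenly filled (or empty) — no strong Jahn–Teller driving force.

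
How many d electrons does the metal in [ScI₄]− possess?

Ligand charges: each iodide is −1. With an overall charge of −1 the scandium centre must be in the +3 oxidation state.
Scandium is a group-3 element; Sc(III) is therefore d⁰.

d⁰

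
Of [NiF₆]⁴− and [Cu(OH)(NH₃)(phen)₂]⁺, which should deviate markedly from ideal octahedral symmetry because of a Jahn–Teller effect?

[NiF₆]⁴−: Ligand charges: each fluoride is −1. With an overall charge of −4 the nickel centre must be in the +2 oxidation state. Group 10 minus oxidation state 2 gives a d⁸ configuration. The d⁸ configuration leaves the e_g set evenly filled (or empty) — no strong Jahn–Teller driving force.
[Cu(OH)(NH₃)(phen)₂]⁺: Summing ligand charges against the +1 overall charge gives an oxidation state of +2 for copper. Group 11 minus oxidation state 2 gives a d⁹ configuration. The t₂g⁶e_g³ configuration has an unevenly filled e_g set; the Jahn–Teller theorem predicts a tetragonal distortion (typically axial elongation) to lift the degeneracy.

[Cu(OH)(NH₃)(phen)₂]⁺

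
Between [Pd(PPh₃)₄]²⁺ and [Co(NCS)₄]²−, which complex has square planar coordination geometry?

[Pd(PPh₃)₄]²⁺

For [Pd(PPh₃)₄]²⁺: Summing ligand charges against the +2 overall charge gives an oxidation state of +2 for palladium. Group 10 minus oxidation state 2 gives a d⁸ configuration. A 4d d⁸ ion has a large crystal-field splitting; square planar leaves the high-energy d_{x²−y²} orbital empty and maximises CFSE. → square planar.
For [Co(NCS)₄]²−: Summing ligand charges against the −2 overall charge gives an oxidation state of +2 for cobalt. Co sits in group 9, so the d-electron count is 9 − 2 = 7. For a high-spin 3d d⁷ ion with weak-field ligands the small Δₜ gives little square-planar CFSE advantage, so four ligands adopt the sterically favoured tetrahedral geometry. → tetrahedral.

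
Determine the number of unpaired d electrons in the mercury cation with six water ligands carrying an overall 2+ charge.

0 unpaired electrons

Ligand charges: water is neutral. With an overall charge of +2 the mercury centre must be in the +2 oxidation state.
Mercury is a group-12 element; Hg(II) is therefore d¹⁰.
In an octahedral field the d¹⁰ configuration is t₂g⁶e_g⁴, giving 0 unpaired electrons.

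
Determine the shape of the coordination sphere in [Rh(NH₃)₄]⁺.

Summing ligand charges against the +1 overall charge gives an oxidation state of +1 for rhodium.
Rh sits in group 9, so the d-electron count is 9 − 1 = 8.
Coordination number: 4.
A 4d d⁸ ion has a large crystal-field splitting; square planar leaves the high-energy d_{x²−y²} orbital empty and maximises CFSE.

square planar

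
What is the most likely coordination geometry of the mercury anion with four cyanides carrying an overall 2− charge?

tetrahedral

Ligand charges: each cyanide is −1. With an overall charge of −2 the mercury centre must be in the +2 oxidation state.
Hg sits in group 12, so the d-electron count is 12 − 2 = 10.
With 4 monodentate ligands the coordination number is 4.
A d¹⁰ ion has no crystal-field stabilisation preference between square planar and tetrahedral, so four ligands adopt the sterically favoured tetrahedral geometry.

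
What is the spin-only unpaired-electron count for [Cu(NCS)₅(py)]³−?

1 unpaired electron

Each isothiocyanate is −1; pyridine is neutral; balancing the −3 overall charge requires Cu(II).
Group 11 minus oxidation state 2 gives a d⁹ configuration.
In an octahedral field the d⁹ configuration is t₂g⁶e_g³ (only one arrangement possible), giving 1 unpaired electron.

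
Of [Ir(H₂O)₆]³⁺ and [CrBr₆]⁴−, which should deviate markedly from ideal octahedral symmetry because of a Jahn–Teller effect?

[CrBr₆]⁴−

[Ir(H₂O)₆]³⁺: Summing ligand charges against the +3 overall charge gives an oxidation state of +3 for iridium. Group 9 minus oxidation state 3 gives a d⁶ configuration. A 5d ion has a large Δₒ and is invariably low-spin. The d⁶ configuration leaves the e_g set evenly filled (or empty) — no strong Jahn–Teller driving force.
[CrBr₆]⁴−: Ligand charges: each bromide is −1. With an overall charge of −4 the chromium centre must be in the +2 oxidation state. Group 6 minus oxidation state 2 gives a d⁴ configuration. Bromide is a weak-field ligand for a first-row metal, so the complex is high-spin. The t₂g³e_g¹ (high-spin) configuration has an unevenly filled e_g set; the Jahn–Teller theorem predicts a tetragonal distortion (typically axial elongation) to lift the degeneracy.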